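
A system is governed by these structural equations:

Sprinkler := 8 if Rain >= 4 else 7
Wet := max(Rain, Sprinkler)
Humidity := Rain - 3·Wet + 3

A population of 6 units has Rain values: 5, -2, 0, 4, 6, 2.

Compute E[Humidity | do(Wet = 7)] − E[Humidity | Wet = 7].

2.5

The intervention sets Wet=7 in all 6 units regardless of Rain. Recomputing Humidity per unit gives -13, -20, -18, -14, -12, -16; average -15.5.
Conditioning on Wet=7 selects the 3 unit(s) with Rain ∈ {-2, 0, 2}. Their Humidity values: -20, -18, -16. Mean = -18.
Difference = -15.5 − (-18) = 2.5.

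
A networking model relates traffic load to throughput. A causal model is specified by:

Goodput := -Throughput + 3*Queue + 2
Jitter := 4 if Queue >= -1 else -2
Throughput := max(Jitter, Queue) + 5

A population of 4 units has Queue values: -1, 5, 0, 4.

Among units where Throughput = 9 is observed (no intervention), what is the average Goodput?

-4

E[Goodput|Throughput=9] averages over only the 3 units with Throughput=9 (Queue = -1, 0, 4): Goodput = -10, -7, 5, mean -4.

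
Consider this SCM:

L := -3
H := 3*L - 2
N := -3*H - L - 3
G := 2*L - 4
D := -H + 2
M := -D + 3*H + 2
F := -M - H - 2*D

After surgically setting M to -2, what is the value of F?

-13

Intervening sets M = -2 and removes its equation (M := -D + 3*H + 2).
H = 3*L - 2  [with L=-3]  = -11
D = -H + 2  [with H=-11]  = 13
F = -M - H - 2*D  [with M=-2, H=-11, D=13]  = -13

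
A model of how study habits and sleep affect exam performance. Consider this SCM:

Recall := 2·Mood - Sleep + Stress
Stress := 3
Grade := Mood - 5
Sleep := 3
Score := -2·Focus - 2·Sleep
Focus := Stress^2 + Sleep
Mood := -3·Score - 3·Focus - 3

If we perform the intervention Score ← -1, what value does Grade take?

-41

The intervention breaks the incoming arrows to Score: Score := -2·Focus - 2·Sleep no longer applies, and Score = -1.
Focus = Stress^2 + Sleep  [with Stress=3, Sleep=3]  = 12
Mood = -3·Score - 3·Focus - 3  [with Score=-1, Focus=12]  = -36
Grade = Mood - 5  [with Mood=-36]  = -41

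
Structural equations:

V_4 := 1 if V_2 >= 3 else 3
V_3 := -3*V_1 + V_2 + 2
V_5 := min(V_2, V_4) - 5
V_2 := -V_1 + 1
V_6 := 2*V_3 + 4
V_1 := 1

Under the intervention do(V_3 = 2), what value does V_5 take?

-5

do(V_3=2) replaces the equation V_3 := -3*V_1 + V_2 + 2 with the constant V_3 = 2.
V_5 is not downstream of the intervention, so its value is determined by the original equations.
V_2 = -V_1 + 1  [with V_1=1]  = 0
V_4 = 1 if V_2 >= 3 else 3  [with V_2=0]  = 3
V_5 = min(V_2, V_4) - 5  [with V_2=0, V_4=3]  = -5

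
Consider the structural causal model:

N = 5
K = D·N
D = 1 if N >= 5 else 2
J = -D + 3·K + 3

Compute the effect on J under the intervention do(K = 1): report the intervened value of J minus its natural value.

The intervention breaks the incoming arrows to K: K = D·N no longer applies, and K = 1.
D = 1 if N >= 5 else 2  [with N=5]  = 1
J = -D + 3·K + 3  [with D=1, K=1]  = 5
Without intervention: D = 1 if N >= 5 else 2  [with N=5]  = 1; K = D·N  [with D=1, N=5]  = 5; J = -D + 3·K + 3  [with D=1, K=5]  = 17.
Change = 5 − 17 = -12.

-12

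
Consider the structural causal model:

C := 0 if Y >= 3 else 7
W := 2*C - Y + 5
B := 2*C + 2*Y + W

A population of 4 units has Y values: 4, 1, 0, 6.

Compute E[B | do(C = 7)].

35.75

Under do(C=7), C's equation is replaced by C=7 for every unit. Per-unit B: 37, 34, 33, 39. Mean = 35.75.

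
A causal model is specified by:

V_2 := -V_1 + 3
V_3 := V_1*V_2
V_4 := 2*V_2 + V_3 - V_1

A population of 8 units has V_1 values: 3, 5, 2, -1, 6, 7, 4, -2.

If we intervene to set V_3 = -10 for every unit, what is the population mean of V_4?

-13

Every unit gets V_3=-10 under the intervention. V_4 values become -13, -19, -10, -1, -22, -25, -16, 2; E[V_4|do(V_3=-10)] = -13.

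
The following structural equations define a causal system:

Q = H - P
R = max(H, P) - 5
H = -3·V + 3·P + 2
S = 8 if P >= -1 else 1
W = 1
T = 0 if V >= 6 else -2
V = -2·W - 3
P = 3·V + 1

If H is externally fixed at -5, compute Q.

9

The intervention breaks the incoming arrows to H: H = -3·V + 3·P + 2 no longer applies, and H = -5.
V = -2·W - 3  [with W=1]  = -5
P = 3·V + 1  [with V=-5]  = -14
Q = H - P  [with H=-5, P=-14]  = 9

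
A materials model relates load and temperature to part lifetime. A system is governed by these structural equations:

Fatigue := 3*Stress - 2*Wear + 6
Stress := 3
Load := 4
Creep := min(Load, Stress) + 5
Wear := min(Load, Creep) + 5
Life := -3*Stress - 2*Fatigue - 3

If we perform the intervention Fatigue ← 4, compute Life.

-20

The intervention breaks the incoming arrows to Fatigue: Fatigue := 3*Stress - 2*Wear + 6 no longer applies, and Fatigue = 4.
Life = -3*Stress - 2*Fatigue - 3  [with Stress=3, Fatigue=4]  = -20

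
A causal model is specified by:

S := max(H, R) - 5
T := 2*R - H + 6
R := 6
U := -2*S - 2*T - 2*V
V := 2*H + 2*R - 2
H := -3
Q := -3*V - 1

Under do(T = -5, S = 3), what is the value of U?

The joint intervention fixes T = -5, S = 3, removing each variable's own equation.
V = 2*H + 2*R - 2  [with H=-3, R=6]  = 4
U = -2*S - 2*T - 2*V  [with S=3, T=-5, V=4]  = -4

-4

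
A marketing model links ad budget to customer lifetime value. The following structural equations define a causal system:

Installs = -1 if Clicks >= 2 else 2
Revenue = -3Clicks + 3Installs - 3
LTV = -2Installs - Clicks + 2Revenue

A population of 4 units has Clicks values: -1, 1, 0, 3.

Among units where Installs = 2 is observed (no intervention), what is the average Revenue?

Conditioning on Installs=2 selects the 3 unit(s) with Clicks ∈ {-1, 1, 0}. Their Revenue values: 6, 0, 3. Mean = 3.

3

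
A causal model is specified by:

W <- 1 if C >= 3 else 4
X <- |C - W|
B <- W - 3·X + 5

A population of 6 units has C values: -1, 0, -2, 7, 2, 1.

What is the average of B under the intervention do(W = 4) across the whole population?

The intervention sets W=4 in all 6 units regardless of C. Recomputing B per unit gives -6, -3, -9, 0, 3, 0; average -2.5.

-2.5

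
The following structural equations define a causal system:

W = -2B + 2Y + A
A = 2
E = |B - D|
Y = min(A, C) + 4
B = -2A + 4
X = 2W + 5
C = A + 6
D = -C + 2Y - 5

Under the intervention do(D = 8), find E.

The intervention breaks the incoming arrows to D: D = -C + 2Y - 5 no longer applies, and D = 8.
B = -2A + 4  [with A=2]  = 0
E = |B - D|  [with B=0, D=8]  = 8

8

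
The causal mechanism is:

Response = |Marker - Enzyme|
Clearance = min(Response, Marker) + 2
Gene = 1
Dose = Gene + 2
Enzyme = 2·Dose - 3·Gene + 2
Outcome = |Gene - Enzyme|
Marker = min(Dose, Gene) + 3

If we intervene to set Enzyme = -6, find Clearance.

The intervention breaks the incoming arrows to Enzyme: Enzyme = 2·Dose - 3·Gene + 2 no longer applies, and Enzyme = -6.
Dose = Gene + 2  [with Gene=1]  = 3
Marker = min(Dose, Gene) + 3  [with Dose=3, Gene=1]  = 4
Response = |Marker - Enzyme|  [with Marker=4, Enzyme=-6]  = 10
Clearance = min(Response, Marker) + 2  [with Response=10, Marker=4]  = 6

6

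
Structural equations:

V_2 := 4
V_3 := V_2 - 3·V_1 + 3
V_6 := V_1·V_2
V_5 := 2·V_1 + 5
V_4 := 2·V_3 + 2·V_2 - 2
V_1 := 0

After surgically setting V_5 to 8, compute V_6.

0

The intervention breaks the incoming arrows to V_5: V_5 := 2·V_1 + 5 no longer applies, and V_5 = 8.
Since V_6 is not a descendant of the intervened variable, it is unaffected.
V_6 = V_1·V_2  [with V_1=0, V_2=4]  = 0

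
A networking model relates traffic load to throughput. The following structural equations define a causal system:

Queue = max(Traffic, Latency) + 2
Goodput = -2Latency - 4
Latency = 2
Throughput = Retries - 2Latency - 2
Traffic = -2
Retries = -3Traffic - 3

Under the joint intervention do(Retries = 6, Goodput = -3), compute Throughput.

Setting Retries = 6, Goodput = -3 by intervention discards those variables' equations.
Throughput = Retries - 2Latency - 2  [with Retries=6, Latency=2]  = 0

0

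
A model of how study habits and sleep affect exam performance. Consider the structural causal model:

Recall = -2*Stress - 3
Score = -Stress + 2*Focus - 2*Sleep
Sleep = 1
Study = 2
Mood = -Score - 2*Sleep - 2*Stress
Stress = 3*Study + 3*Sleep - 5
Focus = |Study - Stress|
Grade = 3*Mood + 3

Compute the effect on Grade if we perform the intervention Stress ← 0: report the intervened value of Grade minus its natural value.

12

The intervention breaks the incoming arrows to Stress: Stress = 3*Study + 3*Sleep - 5 no longer applies, and Stress = 0.
Focus = |Study - Stress|  [with Study=2, Stress=0]  = 2
Score = -Stress + 2*Focus - 2*Sleep  [with Stress=0, Focus=2, Sleep=1]  = 2
Mood = -Score - 2*Sleep - 2*Stress  [with Score=2, Sleep=1, Stress=0]  = -4
Grade = 3*Mood + 3  [with Mood=-4]  = -9
Without intervention: Stress = 3*Study + 3*Sleep - 5  [with Study=2, Sleep=1]  = 4; Focus = |Study - Stress|  [with Study=2, Stress=4]  = 2; Score = -Stress + 2*Focus - 2*Sleep  [with Stress=4, Focus=2, Sleep=1]  = -2; Mood = -Score - 2*Sleep - 2*Stress  [with Score=-2, Sleep=1, Stress=4]  = -8; Grade = 3*Mood + 3  [with Mood=-8]  = -21.
Change = -9 − (-21) = 12.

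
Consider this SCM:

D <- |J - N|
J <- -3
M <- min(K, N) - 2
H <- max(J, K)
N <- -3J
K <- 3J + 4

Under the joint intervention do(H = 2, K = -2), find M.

Setting H = 2, K = -2 by intervention discards those variables' equations.
N = -3J  [with J=-3]  = 9
M = min(K, N) - 2  [with K=-2, N=9]  = -4

-4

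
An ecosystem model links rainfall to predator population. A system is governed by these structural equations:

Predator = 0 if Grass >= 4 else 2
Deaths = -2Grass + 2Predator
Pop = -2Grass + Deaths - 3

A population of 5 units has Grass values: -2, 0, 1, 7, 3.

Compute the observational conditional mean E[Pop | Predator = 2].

E[Pop|Predator=2] averages over only the 4 units with Predator=2 (Grass = -2, 0, 1, 3): Pop = 9, 1, -3, -11, mean -1.

-1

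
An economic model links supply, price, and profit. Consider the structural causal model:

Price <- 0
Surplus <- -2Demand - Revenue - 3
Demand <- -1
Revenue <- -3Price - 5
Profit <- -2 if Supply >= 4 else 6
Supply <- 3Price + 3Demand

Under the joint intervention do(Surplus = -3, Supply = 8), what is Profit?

-2

Under do(Surplus = -3, Supply = 8), each intervened variable's structural equation is replaced by its fixed value.
Profit = -2 if Supply >= 4 else 6  [with Supply=8]  = -2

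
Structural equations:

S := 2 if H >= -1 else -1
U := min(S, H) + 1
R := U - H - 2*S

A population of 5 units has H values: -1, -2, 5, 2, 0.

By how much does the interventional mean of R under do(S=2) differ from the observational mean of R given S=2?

do(S=2) breaks S's dependence on H. With S=2 fixed, R across the units is -3, -3, -6, -3, -3, mean -3.6.
Conditioning on S=2 selects the 4 unit(s) with H ∈ {-1, 5, 2, 0}. Their R values: -3, -6, -3, -3. Mean = -3.75.
Difference = -3.6 − (-3.75) = 0.15.

0.15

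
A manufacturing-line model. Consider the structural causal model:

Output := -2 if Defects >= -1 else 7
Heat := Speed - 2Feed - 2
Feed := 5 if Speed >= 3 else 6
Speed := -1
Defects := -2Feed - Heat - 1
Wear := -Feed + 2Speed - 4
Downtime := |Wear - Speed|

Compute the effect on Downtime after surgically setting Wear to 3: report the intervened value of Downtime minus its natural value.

-7

The intervention breaks the incoming arrows to Wear: Wear := -Feed + 2Speed - 4 no longer applies, and Wear = 3.
Downtime = |Wear - Speed|  [with Wear=3, Speed=-1]  = 4
Without intervention: Feed = 5 if Speed >= 3 else 6  [with Speed=-1]  = 6; Wear = -Feed + 2Speed - 4  [with Feed=6, Speed=-1]  = -12; Downtime = |Wear - Speed|  [with Wear=-12, Speed=-1]  = 11.
Change = 4 − 11 = -7.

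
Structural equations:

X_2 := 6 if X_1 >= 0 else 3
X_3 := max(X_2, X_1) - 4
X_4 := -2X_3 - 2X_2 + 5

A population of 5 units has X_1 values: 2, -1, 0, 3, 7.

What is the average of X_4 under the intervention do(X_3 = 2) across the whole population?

Every unit gets X_3=2 under the intervention. X_4 values become -11, -5, -11, -11, -11; E[X_4|do(X_3=2)] = -9.8.

-9.8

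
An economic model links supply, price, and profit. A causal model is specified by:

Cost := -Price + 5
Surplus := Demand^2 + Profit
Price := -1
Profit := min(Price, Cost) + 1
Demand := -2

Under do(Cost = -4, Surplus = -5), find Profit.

The joint intervention fixes Cost = -4, Surplus = -5, removing each variable's own equation.
Profit = min(Price, Cost) + 1  [with Price=-1, Cost=-4]  = -3

-3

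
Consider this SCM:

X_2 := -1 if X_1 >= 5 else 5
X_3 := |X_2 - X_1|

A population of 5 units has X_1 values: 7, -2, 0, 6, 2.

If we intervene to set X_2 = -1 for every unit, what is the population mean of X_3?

The intervention sets X_2=-1 in all 5 units regardless of X_1. Recomputing X_3 per unit gives 8, 1, 1, 7, 3; average 4.

4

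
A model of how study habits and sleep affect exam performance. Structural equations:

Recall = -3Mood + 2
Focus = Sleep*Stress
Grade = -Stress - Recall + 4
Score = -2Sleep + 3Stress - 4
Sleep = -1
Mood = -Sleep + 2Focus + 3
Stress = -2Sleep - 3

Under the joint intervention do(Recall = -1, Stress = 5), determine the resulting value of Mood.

The joint intervention fixes Recall = -1, Stress = 5, removing each variable's own equation.
Focus = Sleep*Stress  [with Sleep=-1, Stress=5]  = -5
Mood = -Sleep + 2Focus + 3  [with Sleep=-1, Focus=-5]  = -6

-6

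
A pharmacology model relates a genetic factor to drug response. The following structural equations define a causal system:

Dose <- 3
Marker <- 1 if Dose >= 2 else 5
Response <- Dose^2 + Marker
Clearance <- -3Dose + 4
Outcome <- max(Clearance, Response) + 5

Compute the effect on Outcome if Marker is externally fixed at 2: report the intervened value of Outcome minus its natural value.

do(Marker=2) replaces the equation Marker <- 1 if Dose >= 2 else 5 with the constant Marker = 2.
Response = Dose^2 + Marker  [with Dose=3, Marker=2]  = 11
Clearance = -3Dose + 4  [with Dose=3]  = -5
Outcome = max(Clearance, Response) + 5  [with Clearance=-5, Response=11]  = 16
Without intervention: Marker = 1 if Dose >= 2 else 5  [with Dose=3]  = 1; Response = Dose^2 + Marker  [with Dose=3, Marker=1]  = 10; Clearance = -3Dose + 4  [with Dose=3]  = -5; Outcome = max(Clearance, Response) + 5  [with Clearance=-5, Response=10]  = 15.
Change = 16 − 15 = 1.

1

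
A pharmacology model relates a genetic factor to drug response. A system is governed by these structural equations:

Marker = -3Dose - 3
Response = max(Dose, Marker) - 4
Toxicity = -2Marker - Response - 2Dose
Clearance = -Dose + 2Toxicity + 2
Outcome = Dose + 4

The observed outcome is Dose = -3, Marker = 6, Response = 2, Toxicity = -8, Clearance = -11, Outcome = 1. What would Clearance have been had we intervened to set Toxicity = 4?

Intervening sets Toxicity = 4 and removes its equation (Toxicity = -2Marker - Response - 2Dose).
Clearance = -Dose + 2Toxicity + 2  [with Dose=-3, Toxicity=4]  = 13

13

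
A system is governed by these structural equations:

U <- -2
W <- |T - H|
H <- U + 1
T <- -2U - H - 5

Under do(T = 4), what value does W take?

The intervention breaks the incoming arrows to T: T <- -2U - H - 5 no longer applies, and T = 4.
H = U + 1  [with U=-2]  = -1
W = |T - H|  [with T=4, H=-1]  = 5

5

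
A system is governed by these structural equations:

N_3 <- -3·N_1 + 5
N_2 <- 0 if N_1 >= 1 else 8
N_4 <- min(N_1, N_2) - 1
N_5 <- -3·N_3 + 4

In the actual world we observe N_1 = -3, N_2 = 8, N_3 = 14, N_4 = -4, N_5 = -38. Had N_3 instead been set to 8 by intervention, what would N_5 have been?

do(N_3=8) replaces the equation N_3 <- -3·N_1 + 5 with the constant N_3 = 8.
N_5 = -3·N_3 + 4  [with N_3=8]  = -20

-20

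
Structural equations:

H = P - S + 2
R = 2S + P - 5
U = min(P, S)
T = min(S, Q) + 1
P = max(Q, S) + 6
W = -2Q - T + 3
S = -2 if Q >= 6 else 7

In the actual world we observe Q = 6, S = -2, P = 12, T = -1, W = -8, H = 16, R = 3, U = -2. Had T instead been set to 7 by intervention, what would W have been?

Intervening sets T = 7 and removes its equation (T = min(S, Q) + 1).
W = -2Q - T + 3  [with Q=6, T=7]  = -16

-16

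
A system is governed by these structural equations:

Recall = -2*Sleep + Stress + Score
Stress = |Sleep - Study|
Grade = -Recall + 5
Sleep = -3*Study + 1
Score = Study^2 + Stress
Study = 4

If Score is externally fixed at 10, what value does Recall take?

47

Intervening sets Score = 10 and removes its equation (Score = Study^2 + Stress).
Sleep = -3*Study + 1  [with Study=4]  = -11
Stress = |Sleep - Study|  [with Sleep=-11, Study=4]  = 15
Recall = -2*Sleep + Stress + Score  [with Sleep=-11, Stress=15, Score=10]  = 47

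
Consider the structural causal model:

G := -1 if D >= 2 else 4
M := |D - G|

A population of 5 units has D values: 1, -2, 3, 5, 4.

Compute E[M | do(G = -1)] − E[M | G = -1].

-1.4

Every unit gets G=-1 under the intervention. M values become 2, 1, 4, 6, 5; E[M|do(G=-1)] = 3.6.
E[M|G=-1] averages over only the 3 units with G=-1 (D = 3, 5, 4): M = 4, 6, 5, mean 5.
Difference = 3.6 − 5 = -1.4.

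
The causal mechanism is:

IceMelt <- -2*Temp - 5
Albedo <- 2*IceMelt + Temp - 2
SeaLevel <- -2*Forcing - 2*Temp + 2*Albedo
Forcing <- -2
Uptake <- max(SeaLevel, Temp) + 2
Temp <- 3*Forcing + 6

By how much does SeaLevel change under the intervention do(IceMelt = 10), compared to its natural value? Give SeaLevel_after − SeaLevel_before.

do(IceMelt=10) replaces the equation IceMelt <- -2*Temp - 5 with the constant IceMelt = 10.
Temp = 3*Forcing + 6  [with Forcing=-2]  = 0
Albedo = 2*IceMelt + Temp - 2  [with IceMelt=10, Temp=0]  = 18
SeaLevel = -2*Forcing - 2*Temp + 2*Albedo  [with Forcing=-2, Temp=0, Albedo=18]  = 40
Without intervention: Temp = 3*Forcing + 6  [with Forcing=-2]  = 0; IceMelt = -2*Temp - 5  [with Temp=0]  = -5; Albedo = 2*IceMelt + Temp - 2  [with IceMelt=-5, Temp=0]  = -12; SeaLevel = -2*Forcing - 2*Temp + 2*Albedo  [with Forcing=-2, Temp=0, Albedo=-12]  = -20.
Change = 40 − (-20) = 60.

60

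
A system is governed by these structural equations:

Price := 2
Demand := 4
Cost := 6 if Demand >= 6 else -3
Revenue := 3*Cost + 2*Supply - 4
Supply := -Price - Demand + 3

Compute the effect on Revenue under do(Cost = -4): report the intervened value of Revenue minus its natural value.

-3

Intervening sets Cost = -4 and removes its equation (Cost := 6 if Demand >= 6 else -3).
Supply = -Price - Demand + 3  [with Price=2, Demand=4]  = -3
Revenue = 3*Cost + 2*Supply - 4  [with Cost=-4, Supply=-3]  = -22
Without intervention: Supply = -Price - Demand + 3  [with Price=2, Demand=4]  = -3; Cost = 6 if Demand >= 6 else -3  [with Demand=4]  = -3; Revenue = 3*Cost + 2*Supply - 4  [with Cost=-3, Supply=-3]  = -19.
Change = -22 − (-19) = -3.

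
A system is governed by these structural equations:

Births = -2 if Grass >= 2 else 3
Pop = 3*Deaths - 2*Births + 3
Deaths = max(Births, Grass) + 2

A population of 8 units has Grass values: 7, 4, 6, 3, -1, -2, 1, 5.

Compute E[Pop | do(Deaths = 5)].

18.25

do(Deaths=5) breaks Deaths's dependence on Grass. With Deaths=5 fixed, Pop across the units is 22, 22, 22, 22, 12, 12, 12, 22, mean 18.25.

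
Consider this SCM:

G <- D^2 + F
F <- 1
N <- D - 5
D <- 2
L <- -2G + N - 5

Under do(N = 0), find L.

do(N=0) replaces the equation N <- D - 5 with the constant N = 0.
G = D^2 + F  [with D=2, F=1]  = 5
L = -2G + N - 5  [with G=5, N=0]  = -15

-15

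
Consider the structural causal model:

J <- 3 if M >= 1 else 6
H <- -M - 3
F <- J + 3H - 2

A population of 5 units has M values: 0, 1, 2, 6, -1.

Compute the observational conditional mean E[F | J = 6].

Conditioning on J=6 selects the 2 unit(s) with M ∈ {0, -1}. Their F values: -5, -2. Mean = -3.5.

-3.5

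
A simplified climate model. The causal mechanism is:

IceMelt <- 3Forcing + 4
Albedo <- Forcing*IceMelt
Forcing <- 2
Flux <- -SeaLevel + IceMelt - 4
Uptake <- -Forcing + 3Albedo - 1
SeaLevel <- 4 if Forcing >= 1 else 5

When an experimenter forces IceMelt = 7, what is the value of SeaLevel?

4

Under do(IceMelt=7), the mechanism IceMelt <- 3Forcing + 4 is discarded; IceMelt is fixed at 7.
Since SeaLevel is not a descendant of the intervened variable, it is unaffected.
SeaLevel = 4 if Forcing >= 1 else 5  [with Forcing=2]  = 4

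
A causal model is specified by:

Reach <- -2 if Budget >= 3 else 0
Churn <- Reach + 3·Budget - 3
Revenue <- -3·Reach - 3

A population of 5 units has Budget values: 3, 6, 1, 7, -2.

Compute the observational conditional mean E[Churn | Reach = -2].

11

Conditioning on Reach=-2 selects the 3 unit(s) with Budget ∈ {3, 6, 7}. Their Churn values: 4, 13, 16. Mean = 11.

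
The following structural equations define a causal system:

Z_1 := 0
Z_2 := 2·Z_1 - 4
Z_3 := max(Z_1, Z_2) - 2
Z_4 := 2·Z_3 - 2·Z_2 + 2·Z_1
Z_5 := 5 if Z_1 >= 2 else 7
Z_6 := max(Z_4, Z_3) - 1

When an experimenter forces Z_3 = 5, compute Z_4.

18

The intervention breaks the incoming arrows to Z_3: Z_3 := max(Z_1, Z_2) - 2 no longer applies, and Z_3 = 5.
Z_2 = 2·Z_1 - 4  [with Z_1=0]  = -4
Z_4 = 2·Z_3 - 2·Z_2 + 2·Z_1  [with Z_3=5, Z_2=-4, Z_1=0]  = 18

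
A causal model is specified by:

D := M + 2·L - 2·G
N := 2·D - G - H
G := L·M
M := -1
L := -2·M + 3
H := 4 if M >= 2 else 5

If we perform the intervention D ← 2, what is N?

The intervention breaks the incoming arrows to D: D := M + 2·L - 2·G no longer applies, and D = 2.
L = -2·M + 3  [with M=-1]  = 5
G = L·M  [with L=5, M=-1]  = -5
H = 4 if M >= 2 else 5  [with M=-1]  = 5
N = 2·D - G - H  [with D=2, G=-5, H=5]  = 4

4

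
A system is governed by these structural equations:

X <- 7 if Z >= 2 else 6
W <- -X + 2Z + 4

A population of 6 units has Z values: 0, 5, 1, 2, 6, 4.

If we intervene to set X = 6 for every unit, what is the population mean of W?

4

Every unit gets X=6 under the intervention. W values become -2, 8, 0, 2, 10, 6; E[W|do(X=6)] = 4.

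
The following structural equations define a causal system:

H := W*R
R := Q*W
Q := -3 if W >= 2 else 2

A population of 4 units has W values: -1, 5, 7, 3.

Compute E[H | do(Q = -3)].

-63

Every unit gets Q=-3 under the intervention. H values become -3, -75, -147, -27; E[H|do(Q=-3)] = -63.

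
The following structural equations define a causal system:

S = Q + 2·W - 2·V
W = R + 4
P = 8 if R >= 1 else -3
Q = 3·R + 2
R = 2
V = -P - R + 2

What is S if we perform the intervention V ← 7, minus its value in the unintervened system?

-30

The intervention breaks the incoming arrows to V: V = -P - R + 2 no longer applies, and V = 7.
Q = 3·R + 2  [with R=2]  = 8
W = R + 4  [with R=2]  = 6
S = Q + 2·W - 2·V  [with Q=8, W=6, V=7]  = 6
Without intervention: P = 8 if R >= 1 else -3  [with R=2]  = 8; Q = 3·R + 2  [with R=2]  = 8; W = R + 4  [with R=2]  = 6; V = -P - R + 2  [with P=8, R=2]  = -8; S = Q + 2·W - 2·V  [with Q=8, W=6, V=-8]  = 36.
Change = 6 − 36 = -30.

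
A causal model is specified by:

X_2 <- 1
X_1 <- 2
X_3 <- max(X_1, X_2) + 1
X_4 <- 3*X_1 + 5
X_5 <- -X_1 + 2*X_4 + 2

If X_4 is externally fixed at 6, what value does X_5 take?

12

Intervening sets X_4 = 6 and removes its equation (X_4 <- 3*X_1 + 5).
X_5 = -X_1 + 2*X_4 + 2  [with X_1=2, X_4=6]  = 12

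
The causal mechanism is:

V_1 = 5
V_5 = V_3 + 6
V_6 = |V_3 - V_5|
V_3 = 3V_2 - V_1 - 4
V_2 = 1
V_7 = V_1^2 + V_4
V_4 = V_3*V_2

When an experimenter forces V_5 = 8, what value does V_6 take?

The intervention breaks the incoming arrows to V_5: V_5 = V_3 + 6 no longer applies, and V_5 = 8.
V_3 = 3V_2 - V_1 - 4  [with V_2=1, V_1=5]  = -6
V_6 = |V_3 - V_5|  [with V_3=-6, V_5=8]  = 14

14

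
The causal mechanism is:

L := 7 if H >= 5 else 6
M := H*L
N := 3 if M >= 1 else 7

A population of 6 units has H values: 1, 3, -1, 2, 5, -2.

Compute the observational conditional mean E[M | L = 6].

E[M|L=6] averages over only the 5 units with L=6 (H = 1, 3, -1, 2, -2): M = 6, 18, -6, 12, -12, mean 3.6.

3.6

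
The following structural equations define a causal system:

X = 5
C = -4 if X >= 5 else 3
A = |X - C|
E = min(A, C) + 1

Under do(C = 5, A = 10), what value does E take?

6

Setting C = 5, A = 10 by intervention discards those variables' equations.
E = min(A, C) + 1  [with A=10, C=5]  = 6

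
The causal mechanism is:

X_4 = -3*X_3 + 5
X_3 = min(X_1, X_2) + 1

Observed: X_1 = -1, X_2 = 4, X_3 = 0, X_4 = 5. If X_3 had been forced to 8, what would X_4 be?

-19

The intervention breaks the incoming arrows to X_3: X_3 = min(X_1, X_2) + 1 no longer applies, and X_3 = 8.
X_4 = -3*X_3 + 5  [with X_3=8]  = -19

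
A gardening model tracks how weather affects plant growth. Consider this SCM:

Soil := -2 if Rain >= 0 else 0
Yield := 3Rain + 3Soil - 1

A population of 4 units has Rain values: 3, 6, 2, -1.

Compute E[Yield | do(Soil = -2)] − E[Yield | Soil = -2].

do(Soil=-2) breaks Soil's dependence on Rain. With Soil=-2 fixed, Yield across the units is 2, 11, -1, -10, mean 0.5.
Conditioning on Soil=-2 selects the 3 unit(s) with Rain ∈ {3, 6, 2}. Their Yield values: 2, 11, -1. Mean = 4.
Difference = 0.5 − 4 = -3.5.

-3.5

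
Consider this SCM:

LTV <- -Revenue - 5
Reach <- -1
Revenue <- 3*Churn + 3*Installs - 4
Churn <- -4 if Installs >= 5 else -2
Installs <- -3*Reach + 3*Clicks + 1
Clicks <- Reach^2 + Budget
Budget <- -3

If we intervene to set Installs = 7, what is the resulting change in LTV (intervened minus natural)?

-21

The intervention breaks the incoming arrows to Installs: Installs <- -3*Reach + 3*Clicks + 1 no longer applies, and Installs = 7.
Churn = -4 if Installs >= 5 else -2  [with Installs=7]  = -4
Revenue = 3*Churn + 3*Installs - 4  [with Churn=-4, Installs=7]  = 5
LTV = -Revenue - 5  [with Revenue=5]  = -10
Without intervention: Clicks = Reach^2 + Budget  [with Reach=-1, Budget=-3]  = -2; Installs = -3*Reach + 3*Clicks + 1  [with Reach=-1, Clicks=-2]  = -2; Churn = -4 if Installs >= 5 else -2  [with Installs=-2]  = -2; Revenue = 3*Churn + 3*Installs - 4  [with Churn=-2, Installs=-2]  = -16; LTV = -Revenue - 5  [with Revenue=-16]  = 11.
Change = -10 − 11 = -21.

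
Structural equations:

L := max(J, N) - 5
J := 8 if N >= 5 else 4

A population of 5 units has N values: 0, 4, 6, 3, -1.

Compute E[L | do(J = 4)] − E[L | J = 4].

Every unit gets J=4 under the intervention. L values become -1, -1, 1, -1, -1; E[L|do(J=4)] = -0.6.
Observing J=4 restricts to units where J's equation naturally yields 4: N ∈ {0, 4, 3, -1}. In that subpopulation L = -1, -1, -1, -1, mean -1.
Difference = -0.6 − (-1) = 0.4.

0.4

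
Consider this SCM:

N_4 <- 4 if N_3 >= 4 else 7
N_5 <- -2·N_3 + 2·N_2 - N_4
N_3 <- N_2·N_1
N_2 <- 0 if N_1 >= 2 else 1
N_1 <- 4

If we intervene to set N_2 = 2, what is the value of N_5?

-16

do(N_2=2) replaces the equation N_2 <- 0 if N_1 >= 2 else 1 with the constant N_2 = 2.
N_3 = N_2·N_1  [with N_2=2, N_1=4]  = 8
N_4 = 4 if N_3 >= 4 else 7  [with N_3=8]  = 4
N_5 = -2·N_3 + 2·N_2 - N_4  [with N_3=8, N_2=2, N_4=4]  = -16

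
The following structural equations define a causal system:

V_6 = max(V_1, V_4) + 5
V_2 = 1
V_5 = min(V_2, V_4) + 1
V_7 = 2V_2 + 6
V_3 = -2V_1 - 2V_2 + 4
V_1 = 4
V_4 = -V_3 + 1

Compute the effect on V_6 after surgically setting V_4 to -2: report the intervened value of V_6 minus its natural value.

Under do(V_4=-2), the mechanism V_4 = -V_3 + 1 is discarded; V_4 is fixed at -2.
V_6 = max(V_1, V_4) + 5  [with V_1=4, V_4=-2]  = 9
Without intervention: V_3 = -2V_1 - 2V_2 + 4  [with V_1=4, V_2=1]  = -6; V_4 = -V_3 + 1  [with V_3=-6]  = 7; V_6 = max(V_1, V_4) + 5  [with V_1=4, V_4=7]  = 12.
Change = 9 − 12 = -3.

-3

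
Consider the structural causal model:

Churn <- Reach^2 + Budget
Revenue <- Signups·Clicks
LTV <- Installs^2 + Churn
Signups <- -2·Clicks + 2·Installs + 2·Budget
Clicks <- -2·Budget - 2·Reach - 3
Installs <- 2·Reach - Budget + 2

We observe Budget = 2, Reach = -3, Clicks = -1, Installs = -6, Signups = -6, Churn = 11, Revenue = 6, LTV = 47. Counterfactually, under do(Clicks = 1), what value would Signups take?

do(Clicks=1) replaces the equation Clicks <- -2·Budget - 2·Reach - 3 with the constant Clicks = 1.
Installs = 2·Reach - Budget + 2  [with Reach=-3, Budget=2]  = -6
Signups = -2·Clicks + 2·Installs + 2·Budget  [with Clicks=1, Installs=-6, Budget=2]  = -10

-10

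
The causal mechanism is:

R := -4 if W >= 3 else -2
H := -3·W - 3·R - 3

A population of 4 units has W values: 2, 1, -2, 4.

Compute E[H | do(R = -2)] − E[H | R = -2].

-2.75

Under do(R=-2), R's equation is replaced by R=-2 for every unit. Per-unit H: -3, 0, 9, -9. Mean = -0.75.
E[H|R=-2] averages over only the 3 units with R=-2 (W = 2, 1, -2): H = -3, 0, 9, mean 2.
Difference = -0.75 − 2 = -2.75.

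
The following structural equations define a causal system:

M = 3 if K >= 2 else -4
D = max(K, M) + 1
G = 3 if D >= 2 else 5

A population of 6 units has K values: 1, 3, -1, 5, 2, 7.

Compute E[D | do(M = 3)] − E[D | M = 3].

-0.5

Under do(M=3), M's equation is replaced by M=3 for every unit. Per-unit D: 4, 4, 4, 6, 4, 8. Mean = 5.
Observing M=3 restricts to units where M's equation naturally yields 3: K ∈ {3, 5, 2, 7}. In that subpopulation D = 4, 6, 4, 8, mean 5.5.
Difference = 5 − 5.5 = -0.5.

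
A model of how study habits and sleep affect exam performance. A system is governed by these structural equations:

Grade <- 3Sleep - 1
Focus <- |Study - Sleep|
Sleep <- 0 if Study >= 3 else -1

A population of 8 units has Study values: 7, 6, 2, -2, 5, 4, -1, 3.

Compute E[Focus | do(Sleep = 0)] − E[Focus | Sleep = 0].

-1.25

The intervention sets Sleep=0 in all 8 units regardless of Study. Recomputing Focus per unit gives 7, 6, 2, 2, 5, 4, 1, 3; average 3.75.
E[Focus|Sleep=0] averages over only the 5 units with Sleep=0 (Study = 7, 6, 5, 4, 3): Focus = 7, 6, 5, 4, 3, mean 5.
Difference = 3.75 − 5 = -1.25.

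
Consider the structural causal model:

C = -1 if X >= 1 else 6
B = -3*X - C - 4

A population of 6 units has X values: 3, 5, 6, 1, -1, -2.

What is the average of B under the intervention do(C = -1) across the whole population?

-9

do(C=-1) breaks C's dependence on X. With C=-1 fixed, B across the units is -12, -18, -21, -6, 0, 3, mean -9.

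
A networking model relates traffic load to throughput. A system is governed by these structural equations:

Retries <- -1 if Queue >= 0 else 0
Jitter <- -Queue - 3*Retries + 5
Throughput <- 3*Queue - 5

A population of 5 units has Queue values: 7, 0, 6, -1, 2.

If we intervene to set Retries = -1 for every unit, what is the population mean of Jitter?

Every unit gets Retries=-1 under the intervention. Jitter values become 1, 8, 2, 9, 6; E[Jitter|do(Retries=-1)] = 5.2.

5.2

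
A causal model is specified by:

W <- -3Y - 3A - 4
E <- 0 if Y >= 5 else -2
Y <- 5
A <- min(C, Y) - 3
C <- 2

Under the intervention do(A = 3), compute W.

The intervention breaks the incoming arrows to A: A <- min(C, Y) - 3 no longer applies, and A = 3.
W = -3Y - 3A - 4  [with Y=5, A=3]  = -28

-28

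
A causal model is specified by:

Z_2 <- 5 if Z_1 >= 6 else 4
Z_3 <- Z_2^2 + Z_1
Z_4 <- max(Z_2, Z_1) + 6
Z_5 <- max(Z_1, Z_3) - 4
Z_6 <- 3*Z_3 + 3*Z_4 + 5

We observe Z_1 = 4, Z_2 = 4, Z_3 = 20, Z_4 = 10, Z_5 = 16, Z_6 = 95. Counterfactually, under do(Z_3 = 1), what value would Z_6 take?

38

The intervention breaks the incoming arrows to Z_3: Z_3 <- Z_2^2 + Z_1 no longer applies, and Z_3 = 1.
Z_2 = 5 if Z_1 >= 6 else 4  [with Z_1=4]  = 4
Z_4 = max(Z_2, Z_1) + 6  [with Z_2=4, Z_1=4]  = 10
Z_6 = 3*Z_3 + 3*Z_4 + 5  [with Z_3=1, Z_4=10]  = 38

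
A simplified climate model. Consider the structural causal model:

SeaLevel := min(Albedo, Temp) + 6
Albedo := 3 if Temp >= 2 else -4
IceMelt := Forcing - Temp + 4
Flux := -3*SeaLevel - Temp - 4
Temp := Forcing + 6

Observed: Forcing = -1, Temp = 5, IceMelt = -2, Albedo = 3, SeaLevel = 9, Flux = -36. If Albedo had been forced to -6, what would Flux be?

-9

Under do(Albedo=-6), the mechanism Albedo := 3 if Temp >= 2 else -4 is discarded; Albedo is fixed at -6.
Temp = Forcing + 6  [with Forcing=-1]  = 5
SeaLevel = min(Albedo, Temp) + 6  [with Albedo=-6, Temp=5]  = 0
Flux = -3*SeaLevel - Temp - 4  [with SeaLevel=0, Temp=5]  = -9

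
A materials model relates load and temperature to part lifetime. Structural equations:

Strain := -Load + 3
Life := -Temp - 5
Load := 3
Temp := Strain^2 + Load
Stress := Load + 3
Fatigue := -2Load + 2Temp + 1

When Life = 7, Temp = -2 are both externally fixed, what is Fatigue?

-9

Setting Life = 7, Temp = -2 by intervention discards those variables' equations.
Fatigue = -2Load + 2Temp + 1  [with Load=3, Temp=-2]  = -9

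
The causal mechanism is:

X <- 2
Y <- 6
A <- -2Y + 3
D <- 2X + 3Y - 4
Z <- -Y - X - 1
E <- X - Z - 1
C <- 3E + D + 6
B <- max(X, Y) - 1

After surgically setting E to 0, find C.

24

Intervening sets E = 0 and removes its equation (E <- X - Z - 1).
D = 2X + 3Y - 4  [with X=2, Y=6]  = 18
C = 3E + D + 6  [with E=0, D=18]  = 24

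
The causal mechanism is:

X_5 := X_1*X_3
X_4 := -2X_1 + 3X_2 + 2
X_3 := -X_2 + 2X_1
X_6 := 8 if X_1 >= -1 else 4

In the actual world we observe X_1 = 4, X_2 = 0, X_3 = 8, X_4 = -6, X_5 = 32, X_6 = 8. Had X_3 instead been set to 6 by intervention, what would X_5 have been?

do(X_3=6) replaces the equation X_3 := -X_2 + 2X_1 with the constant X_3 = 6.
X_5 = X_1*X_3  [with X_1=4, X_3=6]  = 24

24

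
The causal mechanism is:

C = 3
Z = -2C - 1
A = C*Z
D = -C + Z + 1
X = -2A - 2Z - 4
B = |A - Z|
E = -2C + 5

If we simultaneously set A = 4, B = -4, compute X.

2

The joint intervention fixes A = 4, B = -4, removing each variable's own equation.
Z = -2C - 1  [with C=3]  = -7
X = -2A - 2Z - 4  [with A=4, Z=-7]  = 2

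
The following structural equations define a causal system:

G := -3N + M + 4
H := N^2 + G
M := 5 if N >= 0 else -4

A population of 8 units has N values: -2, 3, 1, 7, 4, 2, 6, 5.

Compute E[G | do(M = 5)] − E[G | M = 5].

Under do(M=5), M's equation is replaced by M=5 for every unit. Per-unit G: 15, 0, 6, -12, -3, 3, -9, -6. Mean = -0.75.
Conditioning on M=5 selects the 7 unit(s) with N ∈ {3, 1, 7, 4, 2, 6, 5}. Their G values: 0, 6, -12, -3, 3, -9, -6. Mean = -3.
Difference = -0.75 − (-3) = 2.25.

2.25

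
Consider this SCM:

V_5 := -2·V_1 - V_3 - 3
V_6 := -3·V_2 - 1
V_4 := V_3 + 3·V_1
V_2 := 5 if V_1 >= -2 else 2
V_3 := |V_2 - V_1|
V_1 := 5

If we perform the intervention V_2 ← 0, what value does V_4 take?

20

Under do(V_2=0), the mechanism V_2 := 5 if V_1 >= -2 else 2 is discarded; V_2 is fixed at 0.
V_3 = |V_2 - V_1|  [with V_2=0, V_1=5]  = 5
V_4 = V_3 + 3·V_1  [with V_3=5, V_1=5]  = 20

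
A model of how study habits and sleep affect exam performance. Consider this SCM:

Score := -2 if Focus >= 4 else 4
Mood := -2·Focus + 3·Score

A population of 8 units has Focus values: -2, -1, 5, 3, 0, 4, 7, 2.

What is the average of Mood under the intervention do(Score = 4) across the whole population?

7.5

do(Score=4) breaks Score's dependence on Focus. With Score=4 fixed, Mood across the units is 16, 14, 2, 6, 12, 4, -2, 8, mean 7.5.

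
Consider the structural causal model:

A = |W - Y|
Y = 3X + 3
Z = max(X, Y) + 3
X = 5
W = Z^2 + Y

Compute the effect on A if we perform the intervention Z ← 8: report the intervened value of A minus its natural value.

-377

do(Z=8) replaces the equation Z = max(X, Y) + 3 with the constant Z = 8.
Y = 3X + 3  [with X=5]  = 18
W = Z^2 + Y  [with Z=8, Y=18]  = 82
A = |W - Y|  [with W=82, Y=18]  = 64
Without intervention: Y = 3X + 3  [with X=5]  = 18; Z = max(X, Y) + 3  [with X=5, Y=18]  = 21; W = Z^2 + Y  [with Z=21, Y=18]  = 459; A = |W - Y|  [with W=459, Y=18]  = 441.
Change = 64 − 441 = -377.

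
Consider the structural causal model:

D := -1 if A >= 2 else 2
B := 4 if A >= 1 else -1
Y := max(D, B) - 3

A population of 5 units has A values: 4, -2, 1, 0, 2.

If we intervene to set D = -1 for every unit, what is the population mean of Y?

-1

Every unit gets D=-1 under the intervention. Y values become 1, -4, 1, -4, 1; E[Y|do(D=-1)] = -1.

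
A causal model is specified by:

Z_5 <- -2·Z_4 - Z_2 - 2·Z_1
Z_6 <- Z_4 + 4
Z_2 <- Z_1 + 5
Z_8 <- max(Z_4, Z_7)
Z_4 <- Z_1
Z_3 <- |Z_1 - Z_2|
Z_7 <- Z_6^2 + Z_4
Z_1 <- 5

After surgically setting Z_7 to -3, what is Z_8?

5

do(Z_7=-3) replaces the equation Z_7 <- Z_6^2 + Z_4 with the constant Z_7 = -3.
Z_4 = Z_1  [with Z_1=5]  = 5
Z_8 = max(Z_4, Z_7)  [with Z_4=5, Z_7=-3]  = 5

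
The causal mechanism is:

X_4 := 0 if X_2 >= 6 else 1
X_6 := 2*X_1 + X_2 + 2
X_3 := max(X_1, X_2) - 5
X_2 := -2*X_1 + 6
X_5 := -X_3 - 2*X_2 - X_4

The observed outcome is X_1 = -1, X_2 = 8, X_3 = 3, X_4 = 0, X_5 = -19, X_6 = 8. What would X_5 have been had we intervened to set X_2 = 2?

-2

do(X_2=2) replaces the equation X_2 := -2*X_1 + 6 with the constant X_2 = 2.
X_3 = max(X_1, X_2) - 5  [with X_1=-1, X_2=2]  = -3
X_4 = 0 if X_2 >= 6 else 1  [with X_2=2]  = 1
X_5 = -X_3 - 2*X_2 - X_4  [with X_3=-3, X_2=2, X_4=1]  = -2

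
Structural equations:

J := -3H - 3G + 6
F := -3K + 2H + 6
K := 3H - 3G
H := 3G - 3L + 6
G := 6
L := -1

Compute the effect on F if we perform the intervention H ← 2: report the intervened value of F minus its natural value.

do(H=2) replaces the equation H := 3G - 3L + 6 with the constant H = 2.
K = 3H - 3G  [with H=2, G=6]  = -12
F = -3K + 2H + 6  [with K=-12, H=2]  = 46
Without intervention: H = 3G - 3L + 6  [with G=6, L=-1]  = 27; K = 3H - 3G  [with H=27, G=6]  = 63; F = -3K + 2H + 6  [with K=63, H=27]  = -129.
Change = 46 − (-129) = 175.

175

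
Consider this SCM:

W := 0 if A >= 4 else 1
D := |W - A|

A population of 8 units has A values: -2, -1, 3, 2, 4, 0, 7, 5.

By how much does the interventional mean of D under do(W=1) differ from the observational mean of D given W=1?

Under do(W=1), W's equation is replaced by W=1 for every unit. Per-unit D: 3, 2, 2, 1, 3, 1, 6, 4. Mean = 2.75.
E[D|W=1] averages over only the 5 units with W=1 (A = -2, -1, 3, 2, 0): D = 3, 2, 2, 1, 1, mean 1.8.
Difference = 2.75 − 1.8 = 0.95.

0.95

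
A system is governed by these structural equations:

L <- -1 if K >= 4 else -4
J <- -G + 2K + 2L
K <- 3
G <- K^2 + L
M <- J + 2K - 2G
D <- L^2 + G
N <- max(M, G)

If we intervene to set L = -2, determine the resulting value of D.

11

Under do(L=-2), the mechanism L <- -1 if K >= 4 else -4 is discarded; L is fixed at -2.
G = K^2 + L  [with K=3, L=-2]  = 7
D = L^2 + G  [with L=-2, G=7]  = 11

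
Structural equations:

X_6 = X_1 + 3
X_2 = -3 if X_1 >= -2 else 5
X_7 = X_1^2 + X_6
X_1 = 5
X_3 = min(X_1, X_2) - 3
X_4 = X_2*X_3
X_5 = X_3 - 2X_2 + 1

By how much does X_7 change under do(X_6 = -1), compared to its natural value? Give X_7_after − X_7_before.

-9

Intervening sets X_6 = -1 and removes its equation (X_6 = X_1 + 3).
X_7 = X_1^2 + X_6  [with X_1=5, X_6=-1]  = 24
Without intervention: X_6 = X_1 + 3  [with X_1=5]  = 8; X_7 = X_1^2 + X_6  [with X_1=5, X_6=8]  = 33.
Change = 24 − 33 = -9.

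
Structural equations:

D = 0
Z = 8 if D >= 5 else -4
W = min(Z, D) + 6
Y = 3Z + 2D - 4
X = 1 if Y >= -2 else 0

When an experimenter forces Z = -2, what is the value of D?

Under do(Z=-2), the mechanism Z = 8 if D >= 5 else -4 is discarded; Z is fixed at -2.
D is not downstream of the intervention, so its value is determined by the original equations.

0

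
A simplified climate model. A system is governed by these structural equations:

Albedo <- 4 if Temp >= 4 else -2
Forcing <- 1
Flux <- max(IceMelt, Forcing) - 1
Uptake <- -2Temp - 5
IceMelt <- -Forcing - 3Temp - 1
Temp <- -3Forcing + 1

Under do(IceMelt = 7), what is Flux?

6

do(IceMelt=7) replaces the equation IceMelt <- -Forcing - 3Temp - 1 with the constant IceMelt = 7.
Flux = max(IceMelt, Forcing) - 1  [with IceMelt=7, Forcing=1]  = 6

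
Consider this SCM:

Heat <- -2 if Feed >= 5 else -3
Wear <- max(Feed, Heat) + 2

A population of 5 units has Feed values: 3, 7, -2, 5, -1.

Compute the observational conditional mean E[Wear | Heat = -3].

Conditioning on Heat=-3 selects the 3 unit(s) with Feed ∈ {3, -2, -1}. Their Wear values: 5, 0, 1. Mean = 2.

2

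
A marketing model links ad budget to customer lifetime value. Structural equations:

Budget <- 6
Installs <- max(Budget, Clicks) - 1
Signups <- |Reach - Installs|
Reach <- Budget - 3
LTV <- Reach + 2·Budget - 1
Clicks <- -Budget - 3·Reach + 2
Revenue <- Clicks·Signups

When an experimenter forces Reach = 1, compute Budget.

Under do(Reach=1), the mechanism Reach <- Budget - 3 is discarded; Reach is fixed at 1.
Budget is not downstream of the intervention, so its value is determined by the original equations.

6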